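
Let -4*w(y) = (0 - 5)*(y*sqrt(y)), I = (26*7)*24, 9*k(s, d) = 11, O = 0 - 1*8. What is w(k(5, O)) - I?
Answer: -4368 + 55*sqrt(11)/108 ≈ -4366.3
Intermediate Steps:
O = -8 (O = 0 - 8 = -8)
k(s, d) = 11/9 (k(s, d) = (1/9)*11 = 11/9)
I = 4368 (I = 182*24 = 4368)
w(y) = 5*y**(3/2)/4 (w(y) = -(0 - 5)*y*sqrt(y)/4 = -(-5)*y**(3/2)/4 = 5*y**(3/2)/4)
w(k(5, O)) - I = 5*(11/9)**(3/2)/4 - 1*4368 = 5*(11*sqrt(11)/27)/4 - 4368 = 55*sqrt(11)/108 - 4368 = -4368 + 55*sqrt(11)/108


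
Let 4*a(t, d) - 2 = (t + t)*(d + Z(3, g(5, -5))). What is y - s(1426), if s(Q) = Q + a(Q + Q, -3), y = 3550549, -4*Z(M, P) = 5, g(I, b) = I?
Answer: 3555183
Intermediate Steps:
Z(M, P) = -5/4 (Z(M, P) = -1/4*5 = -5/4)
a(t, d) = 1/2 + t*(-5/4 + d)/2 (a(t, d) = 1/2 + ((t + t)*(d - 5/4))/4 = 1/2 + ((2*t)*(-5/4 + d))/4 = 1/2 + (2*t*(-5/4 + d))/4 = 1/2 + t*(-5/4 + d)/2)
s(Q) = 1/2 - 13*Q/4 (s(Q) = Q + (1/2 - 5*(Q + Q)/8 + (1/2)*(-3)*(Q + Q)) = Q + (1/2 - 5*Q/4 + (1/2)*(-3)*(2*Q)) = Q + (1/2 - 5*Q/4 - 3*Q) = Q + (1/2 - 17*Q/4) = 1/2 - 13*Q/4)
y - s(1426) = 3550549 - (1/2 - 13/4*1426) = 3550549 - (1/2 - 9269/2) = 3550549 - 1*(-4634) = 3550549 + 4634 = 3555183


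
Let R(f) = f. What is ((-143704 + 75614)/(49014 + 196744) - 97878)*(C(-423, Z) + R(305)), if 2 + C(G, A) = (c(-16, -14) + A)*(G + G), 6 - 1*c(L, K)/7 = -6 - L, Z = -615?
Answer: -6546168173938767/122879 ≈ -5.3273e+10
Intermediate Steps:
c(L, K) = 84 + 7*L (c(L, K) = 42 - 7*(-6 - L) = 42 + (42 + 7*L) = 84 + 7*L)
C(G, A) = -2 + 2*G*(-28 + A) (C(G, A) = -2 + ((84 + 7*(-16)) + A)*(G + G) = -2 + ((84 - 112) + A)*(2*G) = -2 + (-28 + A)*(2*G) = -2 + 2*G*(-28 + A))
((-143704 + 75614)/(49014 + 196744) - 97878)*(C(-423, Z) + R(305)) = ((-143704 + 75614)/(49014 + 196744) - 97878)*((-2 - 56*(-423) + 2*(-615)*(-423)) + 305) = (-68090/245758 - 97878)*((-2 + 23688 + 520290) + 305) = (-68090*1/245758 - 97878)*(543976 + 305) = (-34045/122879 - 97878)*544281 = -12027184807/122879*544281 = -6546168173938767/122879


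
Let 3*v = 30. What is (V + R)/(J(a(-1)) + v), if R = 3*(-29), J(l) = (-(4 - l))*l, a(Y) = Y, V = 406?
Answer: 319/15 ≈ 21.267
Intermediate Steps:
v = 10 (v = (1/3)*30 = 10)
J(l) = l*(-4 + l) (J(l) = (-4 + l)*l = l*(-4 + l))
R = -87
(V + R)/(J(a(-1)) + v) = (406 - 87)/(-(-4 - 1) + 10) = 319/(-1*(-5) + 10) = 319/(5 + 10) = 319/15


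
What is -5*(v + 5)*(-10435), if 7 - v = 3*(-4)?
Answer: 1252200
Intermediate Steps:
v = 19 (v = 7 - 3*(-4) = 7 - 1*(-12) = 7 + 12 = 19)
-5*(v + 5)*(-10435) = -5*(19 + 5)*(-10435) = -5*24*(-10435) = -120*(-10435) = 1252200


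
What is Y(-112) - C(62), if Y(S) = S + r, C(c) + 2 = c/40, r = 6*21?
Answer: 289/20 ≈ 14.450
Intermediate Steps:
r = 126
C(c) = -2 + c/40
Y(S) = 126 + S (Y(S) = S + 126 = 126 + S)
Y(-112) - C(62) = (126 - 112) - (-2 + (1/40)*62) = 14 - (-2 + 31/20) = 14 - 1*(-9/20) = 14 + 9/20 = 289/20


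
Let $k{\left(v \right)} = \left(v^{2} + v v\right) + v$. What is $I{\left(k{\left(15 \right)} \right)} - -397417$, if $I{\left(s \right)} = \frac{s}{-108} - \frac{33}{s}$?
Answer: $\frac{2217562439}{5580} \approx 3.9741 \cdot 10^{5}$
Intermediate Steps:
$k{\left(v \right)} = v + 2 v^{2}$ ($k{\left(v \right)} = \left(v^{2} + v^{2}\right) + v = 2 v^{2} + v = v + 2 v^{2}$)
$I{\left(s \right)} = - \frac{33}{s} - \frac{s}{108}$ ($I{\left(s \right)} = s \left(- \frac{1}{108}\right) - \frac{33}{s} = - \frac{s}{108} - \frac{33}{s} = - \frac{33}{s} - \frac{s}{108}$)
$I{\left(k{\left(15 \right)} \right)} - -397417 = \left(- \frac{33}{15 \left(1 + 2 \cdot 15\right)} - \frac{15 \left(1 + 2 \cdot 15\right)}{108}\right) - -397417 = \left(- \frac{33}{15 \left(1 + 30\right)} - \frac{15 \left(1 + 30\right)}{108}\right) + 397417 = \left(- \frac{33}{15 \cdot 31} - \frac{15 \cdot 31}{108}\right) + 397417 = \left(- \frac{33}{465} - \frac{155}{36}\right) + 397417 = \left(\left(-33\right) \frac{1}{465} - \frac{155}{36}\right) + 397417 = \left(- \frac{11}{155} - \frac{155}{36}\right) + 397417 = - \frac{24421}{5580} + 397417 = \frac{2217562439}{5580}$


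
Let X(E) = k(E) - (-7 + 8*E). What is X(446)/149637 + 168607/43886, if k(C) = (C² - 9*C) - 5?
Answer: 33626817355/6566969382 ≈ 5.1206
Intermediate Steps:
k(C) = -5 + C² - 9*C
X(E) = 2 + E² - 17*E (X(E) = (-5 + E² - 9*E) - (-7 + 8*E) = (-5 + E² - 9*E) + (7 - 8*E) = 2 + E² - 17*E)
X(446)/149637 + 168607/43886 = (2 + 446² - 17*446)/149637 + 168607/43886 = (2 + 198916 - 7582)*(1/149637) + 168607*(1/43886) = 191336*(1/149637) + 168607/43886 = 191336/149637 + 168607/43886 = 33626817355/6566969382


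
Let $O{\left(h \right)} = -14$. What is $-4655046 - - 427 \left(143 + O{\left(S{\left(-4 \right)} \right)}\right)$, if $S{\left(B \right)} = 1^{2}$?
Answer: $-4599963$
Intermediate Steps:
$S{\left(B \right)} = 1$
$-4655046 - - 427 \left(143 + O{\left(S{\left(-4 \right)} \right)}\right) = -4655046 - - 427 \left(143 - 14\right) = -4655046 - \left(-427\right) 129 = -4655046 - -55083 = -4655046 + 55083 = -4599963$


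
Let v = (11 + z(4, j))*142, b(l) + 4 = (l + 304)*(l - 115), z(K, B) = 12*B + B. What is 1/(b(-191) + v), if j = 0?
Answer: -1/33020 ≈ -3.0285e-5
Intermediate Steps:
z(K, B) = 13*B
b(l) = -4 + (-115 + l)*(304 + l) (b(l) = -4 + (l + 304)*(l - 115) = -4 + (304 + l)*(-115 + l) = -4 + (-115 + l)*(304 + l))
v = 1562 (v = (11 + 13*0)*142 = (11 + 0)*142 = 11*142 = 1562)
1/(b(-191) + v) = 1/((-34964 + (-191)² + 189*(-191)) + 1562) = 1/((-34964 + 36481 - 36099) + 1562) = 1/(-34582 + 1562) = 1/(-33020) = -1/33020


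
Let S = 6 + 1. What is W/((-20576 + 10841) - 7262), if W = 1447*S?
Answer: -10129/16997 ≈ -0.59593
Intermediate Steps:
S = 7
W = 10129 (W = 1447*7 = 10129)
W/((-20576 + 10841) - 7262) = 10129/((-20576 + 10841) - 7262) = 10129/(-9735 - 7262) = 10129/(-16997) = 10129*(-1/16997) = -10129/16997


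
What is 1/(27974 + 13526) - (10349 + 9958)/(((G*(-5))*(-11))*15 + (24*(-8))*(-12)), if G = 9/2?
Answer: -80260427/23779500 ≈ -3.3752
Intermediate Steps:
G = 9/2 (G = 9*(1/2) = 9/2 ≈ 4.5000)
1/(27974 + 13526) - (10349 + 9958)/(((G*(-5))*(-11))*15 + (24*(-8))*(-12)) = 1/(27974 + 13526) - (10349 + 9958)/((((9/2)*(-5))*(-11))*15 + (24*(-8))*(-12)) = 1/41500 - 20307/(-45/2*(-11)*15 - 192*(-12)) = 1/41500 - 20307/((495/2)*15 + 2304) = 1/41500 - 20307/(7425/2 + 2304) = 1/41500 - 20307/12033/2 = 1/41500 - 20307*2/12033 = 1/41500 - 1*1934/573 = 1/41500 - 1934/573 = -80260427/23779500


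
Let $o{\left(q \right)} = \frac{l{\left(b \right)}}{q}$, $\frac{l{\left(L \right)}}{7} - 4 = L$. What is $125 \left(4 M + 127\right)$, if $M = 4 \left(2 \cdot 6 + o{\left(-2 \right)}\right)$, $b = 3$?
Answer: $-9125$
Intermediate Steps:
$l{\left(L \right)} = 28 + 7 L$
$o{\left(q \right)} = \frac{49}{q}$ ($o{\left(q \right)} = \frac{28 + 7 \cdot 3}{q} = \frac{28 + 21}{q} = \frac{49}{q}$)
$M = -50$ ($M = 4 \left(2 \cdot 6 + \frac{49}{-2}\right) = 4 \left(12 + 49 \left(- \frac{1}{2}\right)\right) = 4 \left(12 - \frac{49}{2}\right) = 4 \left(- \frac{25}{2}\right) = -50$)
$125 \left(4 M + 127\right) = 125 \left(4 \left(-50\right) + 127\right) = 125 \left(-200 + 127\right) = 125 \left(-73\right) = -9125$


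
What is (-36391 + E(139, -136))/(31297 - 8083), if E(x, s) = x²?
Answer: -2845/3869 ≈ -0.73533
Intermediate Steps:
(-36391 + E(139, -136))/(31297 - 8083) = (-36391 + 139²)/(31297 - 8083) = (-36391 + 19321)/23214 = -17070*1/23214 = -2845/3869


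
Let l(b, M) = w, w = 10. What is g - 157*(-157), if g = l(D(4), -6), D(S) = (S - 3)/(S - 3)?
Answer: 24659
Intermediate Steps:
D(S) = 1 (D(S) = (-3 + S)/(-3 + S) = 1)
l(b, M) = 10
g = 10
g - 157*(-157) = 10 - 157*(-157) = 10 + 24649 = 24659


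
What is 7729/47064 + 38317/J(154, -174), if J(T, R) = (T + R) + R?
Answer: -900925931/4565208 ≈ -197.35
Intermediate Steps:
J(T, R) = T + 2*R (J(T, R) = (R + T) + R = T + 2*R)
7729/47064 + 38317/J(154, -174) = 7729/47064 + 38317/(154 + 2*(-174)) = 7729*(1/47064) + 38317/(154 - 348) = 7729/47064 + 38317/(-194) = 7729/47064 + 38317*(-1/194) = 7729/47064 - 38317/194 = -900925931/4565208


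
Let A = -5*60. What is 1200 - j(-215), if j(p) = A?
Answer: 1500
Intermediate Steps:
A = -300
j(p) = -300
1200 - j(-215) = 1200 - 1*(-300) = 1200 + 300 = 1500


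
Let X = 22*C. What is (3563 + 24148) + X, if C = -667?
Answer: 13037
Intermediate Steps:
X = -14674 (X = 22*(-667) = -14674)
(3563 + 24148) + X = (3563 + 24148) - 14674 = 27711 - 14674 = 13037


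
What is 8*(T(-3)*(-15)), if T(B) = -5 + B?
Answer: 960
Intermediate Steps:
8*(T(-3)*(-15)) = 8*((-5 - 3)*(-15)) = 8*(-8*(-15)) = 8*120 = 960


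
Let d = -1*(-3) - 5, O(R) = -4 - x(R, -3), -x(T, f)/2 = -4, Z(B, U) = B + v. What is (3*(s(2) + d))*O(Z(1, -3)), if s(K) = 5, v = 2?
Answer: -108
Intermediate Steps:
Z(B, U) = 2 + B (Z(B, U) = B + 2 = 2 + B)
x(T, f) = 8 (x(T, f) = -2*(-4) = 8)
O(R) = -12 (O(R) = -4 - 1*8 = -4 - 8 = -12)
d = -2 (d = 3 - 5 = -2)
(3*(s(2) + d))*O(Z(1, -3)) = (3*(5 - 2))*(-12) = (3*3)*(-12) = 9*(-12) = -108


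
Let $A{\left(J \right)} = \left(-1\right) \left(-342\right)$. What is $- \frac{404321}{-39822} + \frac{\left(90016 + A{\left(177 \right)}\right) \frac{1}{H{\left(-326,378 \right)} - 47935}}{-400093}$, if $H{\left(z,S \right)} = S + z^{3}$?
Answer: $\frac{1870744709054450975}{184251611358804906} \approx 10.153$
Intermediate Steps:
$A{\left(J \right)} = 342$
$- \frac{404321}{-39822} + \frac{\left(90016 + A{\left(177 \right)}\right) \frac{1}{H{\left(-326,378 \right)} - 47935}}{-400093} = - \frac{404321}{-39822} + \frac{\left(90016 + 342\right) \frac{1}{\left(378 + \left(-326\right)^{3}\right) - 47935}}{-400093} = \left(-404321\right) \left(- \frac{1}{39822}\right) + \frac{90358}{\left(378 - 34645976\right) - 47935} \left(- \frac{1}{400093}\right) = \frac{404321}{39822} + \frac{90358}{-34645598 - 47935} \left(- \frac{1}{400093}\right) = \frac{404321}{39822} + \frac{90358}{-34693533} \left(- \frac{1}{400093}\right) = \frac{404321}{39822} + 90358 \left(- \frac{1}{34693533}\right) \left(- \frac{1}{400093}\right) = \frac{404321}{39822} - - \frac{90358}{13880639698569} = \frac{404321}{39822} + \frac{90358}{13880639698569} = \frac{1870744709054450975}{184251611358804906}$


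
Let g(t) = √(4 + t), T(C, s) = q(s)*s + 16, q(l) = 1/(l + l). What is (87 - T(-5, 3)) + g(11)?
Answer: 141/2 + √15 ≈ 74.373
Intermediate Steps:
q(l) = 1/(2*l)
T(C, s) = 33/2 (T(C, s) = (1/(2*s))*s + 16 = ½ + 16 = 33/2)
(87 - T(-5, 3)) + g(11) = (87 - 1*33/2) + √(4 + 11) = (87 - 33/2) + √15 = 141/2 + √15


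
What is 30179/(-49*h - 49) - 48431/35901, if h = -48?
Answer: 971919686/82680003 ≈ 11.755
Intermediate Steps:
30179/(-49*h - 49) - 48431/35901 = 30179/(-49*(-48) - 49) - 48431/35901 = 30179/(2352 - 49) - 48431*1/35901 = 30179/2303 - 48431/35901 = 971919686/82680003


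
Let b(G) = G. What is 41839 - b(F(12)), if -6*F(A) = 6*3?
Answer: 41842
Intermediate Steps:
F(A) = -3
41839 - b(F(12)) = 41839 - 1*(-3) = 41839 + 3 = 41842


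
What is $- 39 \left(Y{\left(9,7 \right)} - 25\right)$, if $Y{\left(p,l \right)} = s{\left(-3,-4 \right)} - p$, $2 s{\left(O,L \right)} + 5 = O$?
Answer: $1482$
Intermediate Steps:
$s{\left(O,L \right)} = - \frac{5}{2} + \frac{O}{2}$
$Y{\left(p,l \right)} = -4 - p$ ($Y{\left(p,l \right)} = \left(- \frac{5}{2} + \frac{1}{2} \left(-3\right)\right) - p = \left(- \frac{5}{2} - \frac{3}{2}\right) - p = -4 - p$)
$- 39 \left(Y{\left(9,7 \right)} - 25\right) = - 39 \left(\left(-4 - 9\right) - 25\right) = - 39 \left(-13 - 25\right) = \left(-39\right) \left(-38\right) = 1482$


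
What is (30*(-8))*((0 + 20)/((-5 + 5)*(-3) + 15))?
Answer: -320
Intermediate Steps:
(30*(-8))*((0 + 20)/((-5 + 5)*(-3) + 15)) = -4800/(0*(-3) + 15) = -4800/(0 + 15) = -4800/15 = -240*4/3 = -320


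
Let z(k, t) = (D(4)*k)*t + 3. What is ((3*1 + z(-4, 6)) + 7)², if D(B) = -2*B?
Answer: 42025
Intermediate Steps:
z(k, t) = 3 - 8*k*t (z(k, t) = ((-2*4)*k)*t + 3 = (-8*k)*t + 3 = -8*k*t + 3 = 3 - 8*k*t)
((3*1 + z(-4, 6)) + 7)² = ((3*1 + (3 - 8*(-4)*6)) + 7)² = ((3 + (3 + 192)) + 7)² = ((3 + 195) + 7)² = (198 + 7)² = 205² = 42025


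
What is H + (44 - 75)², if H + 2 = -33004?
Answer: -32045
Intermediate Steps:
H = -33006 (H = -2 - 33004 = -33006)
H + (44 - 75)² = -33006 + (44 - 75)² = -33006 + (-31)² = -33006 + 961 = -32045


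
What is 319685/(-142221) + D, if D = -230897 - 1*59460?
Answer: -41295182582/142221 ≈ -2.9036e+5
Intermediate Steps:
D = -290357 (D = -230897 - 59460 = -290357)
319685/(-142221) + D = 319685/(-142221) - 290357 = 319685*(-1/142221) - 290357 = -319685/142221 - 290357 = -41295182582/142221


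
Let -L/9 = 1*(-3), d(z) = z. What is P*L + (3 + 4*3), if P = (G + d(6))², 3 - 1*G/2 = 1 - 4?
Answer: 8763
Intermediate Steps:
G = 12 (G = 6 - 2*(1 - 4) = 6 - 2*(-3) = 6 + 6 = 12)
L = 27 (L = -9*(-3) = 27)
P = 324 (P = (12 + 6)² = 18² = 324)
P*L + (3 + 4*3) = 324*27 + (3 + 4*3) = 8748 + (3 + 12) = 8748 + 15 = 8763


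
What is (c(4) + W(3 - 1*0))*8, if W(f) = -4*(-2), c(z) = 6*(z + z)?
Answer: 448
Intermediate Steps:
c(z) = 12*z (c(z) = 6*(2*z) = 12*z)
W(f) = 8
(c(4) + W(3 - 1*0))*8 = (12*4 + 8)*8 = (48 + 8)*8 = 56*8 = 448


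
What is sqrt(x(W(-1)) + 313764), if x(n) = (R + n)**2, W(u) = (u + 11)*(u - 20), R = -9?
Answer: 5*sqrt(14469) ≈ 601.44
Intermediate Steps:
W(u) = (-20 + u)*(11 + u) (W(u) = (11 + u)*(-20 + u) = (-20 + u)*(11 + u))
x(n) = (-9 + n)**2
sqrt(x(W(-1)) + 313764) = sqrt((-9 + (-220 + (-1)**2 - 9*(-1)))**2 + 313764) = sqrt((-9 + (-220 + 1 + 9))**2 + 313764) = sqrt((-9 - 210)**2 + 313764) = sqrt((-219)**2 + 313764) = sqrt(47961 + 313764) = sqrt(361725) = 5*sqrt(14469)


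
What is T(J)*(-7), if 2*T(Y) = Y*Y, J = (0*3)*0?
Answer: 0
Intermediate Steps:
J = 0 (J = 0*0 = 0)
T(Y) = Y²/2 (T(Y) = (Y*Y)/2 = Y²/2)
T(J)*(-7) = ((½)*0²)*(-7) = ((½)*0)*(-7) = 0*(-7) = 0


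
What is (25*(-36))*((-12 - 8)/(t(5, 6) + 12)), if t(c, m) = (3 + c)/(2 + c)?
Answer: 31500/23 ≈ 1369.6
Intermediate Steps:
t(c, m) = (3 + c)/(2 + c)
(25*(-36))*((-12 - 8)/(t(5, 6) + 12)) = (25*(-36))*((-12 - 8)/((3 + 5)/(2 + 5) + 12)) = -(-18000)/(8/7 + 12) = -(-18000)/92/7 = -(-18000)*7/92 = -900*(-35/23) = 31500/23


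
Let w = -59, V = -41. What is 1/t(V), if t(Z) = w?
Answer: -1/59 ≈ -0.016949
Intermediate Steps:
t(Z) = -59
1/t(V) = 1/(-59) = -1/59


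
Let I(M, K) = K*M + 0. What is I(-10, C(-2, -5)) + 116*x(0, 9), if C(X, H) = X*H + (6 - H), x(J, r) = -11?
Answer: -1486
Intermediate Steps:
C(X, H) = 6 - H + H*X (C(X, H) = H*X + (6 - H) = 6 - H + H*X)
I(M, K) = K*M
I(-10, C(-2, -5)) + 116*x(0, 9) = (6 - 1*(-5) - 5*(-2))*(-10) + 116*(-11) = (6 + 5 + 10)*(-10) - 1276 = 21*(-10) - 1276 = -210 - 1276 = -1486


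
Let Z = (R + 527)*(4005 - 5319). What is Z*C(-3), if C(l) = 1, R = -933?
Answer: 533484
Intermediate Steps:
Z = 533484 (Z = (-933 + 527)*(4005 - 5319) = -406*(-1314) = 533484)
Z*C(-3) = 533484*1 = 533484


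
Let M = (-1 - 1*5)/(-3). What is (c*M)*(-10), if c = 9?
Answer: -180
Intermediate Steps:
M = 2 (M = (-1 - 5)*(-⅓) = -6*(-⅓) = 2)
(c*M)*(-10) = (9*2)*(-10) = 18*(-10) = -180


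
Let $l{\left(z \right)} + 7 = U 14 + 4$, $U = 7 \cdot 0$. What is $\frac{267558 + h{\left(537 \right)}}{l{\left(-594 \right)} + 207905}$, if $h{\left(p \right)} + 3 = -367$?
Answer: $\frac{133594}{103951} \approx 1.2852$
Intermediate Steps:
$U = 0$
$l{\left(z \right)} = -3$ ($l{\left(z \right)} = -7 + \left(0 \cdot 14 + 4\right) = -7 + \left(0 + 4\right) = -7 + 4 = -3$)
$h{\left(p \right)} = -370$ ($h{\left(p \right)} = -3 - 367 = -370$)
$\frac{267558 + h{\left(537 \right)}}{l{\left(-594 \right)} + 207905} = \frac{267558 - 370}{-3 + 207905} = \frac{267188}{207902} = 267188 \cdot \frac{1}{207902} = \frac{133594}{103951}$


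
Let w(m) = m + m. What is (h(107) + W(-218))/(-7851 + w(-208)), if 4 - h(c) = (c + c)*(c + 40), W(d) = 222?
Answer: 31232/8267 ≈ 3.7779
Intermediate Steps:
w(m) = 2*m
h(c) = 4 - 2*c*(40 + c) (h(c) = 4 - (c + c)*(c + 40) = 4 - 2*c*(40 + c))
(h(107) + W(-218))/(-7851 + w(-208)) = ((4 - 80*107 - 2*107²) + 222)/(-7851 + 2*(-208)) = ((4 - 8560 - 2*11449) + 222)/(-7851 - 416) = ((4 - 8560 - 22898) + 222)/(-8267) = (-31454 + 222)*(-1/8267) = -31232*(-1/8267) = 31232/8267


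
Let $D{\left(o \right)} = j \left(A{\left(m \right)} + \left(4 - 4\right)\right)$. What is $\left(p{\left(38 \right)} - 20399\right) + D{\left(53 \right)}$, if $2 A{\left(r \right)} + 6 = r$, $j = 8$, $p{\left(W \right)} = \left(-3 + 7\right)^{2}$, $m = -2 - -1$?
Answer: $-20411$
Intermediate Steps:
$m = -1$ ($m = -2 + 1 = -1$)
$p{\left(W \right)} = 16$ ($p{\left(W \right)} = 4^{2} = 16$)
$A{\left(r \right)} = -3 + \frac{r}{2}$
$D{\left(o \right)} = -28$ ($D{\left(o \right)} = 8 \left(\left(-3 + \frac{1}{2} \left(-1\right)\right) + \left(4 - 4\right)\right) = 8 \left(\left(-3 - \frac{1}{2}\right) + \left(4 - 4\right)\right) = 8 \left(- \frac{7}{2} + 0\right) = 8 \left(- \frac{7}{2}\right) = -28$)
$\left(p{\left(38 \right)} - 20399\right) + D{\left(53 \right)} = \left(16 - 20399\right) - 28 = -20383 - 28 = -20411$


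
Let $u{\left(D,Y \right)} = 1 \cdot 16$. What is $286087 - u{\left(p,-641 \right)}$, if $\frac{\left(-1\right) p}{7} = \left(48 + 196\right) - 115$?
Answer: $286071$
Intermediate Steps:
$p = -903$ ($p = - 7 \left(\left(48 + 196\right) - 115\right) = - 7 \left(244 - 115\right) = \left(-7\right) 129 = -903$)
$u{\left(D,Y \right)} = 16$
$286087 - u{\left(p,-641 \right)} = 286087 - 16 = 286071$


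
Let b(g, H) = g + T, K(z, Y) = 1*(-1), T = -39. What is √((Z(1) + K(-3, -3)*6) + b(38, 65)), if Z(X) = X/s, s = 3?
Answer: 2*I*√15/3 ≈ 2.582*I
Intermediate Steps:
K(z, Y) = -1
Z(X) = X/3
b(g, H) = -39 + g (b(g, H) = g - 39 = -39 + g)
√((Z(1) + K(-3, -3)*6) + b(38, 65)) = √(((⅓)*1 - 1*6) + (-39 + 38)) = √((⅓ - 6) - 1) = √(-17/3 - 1) = √(-20/3) = 2*I*√15/3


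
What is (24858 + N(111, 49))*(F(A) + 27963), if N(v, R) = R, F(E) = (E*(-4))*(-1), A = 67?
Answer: 703149517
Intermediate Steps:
F(E) = 4*E (F(E) = -4*E*(-1) = 4*E)
(24858 + N(111, 49))*(F(A) + 27963) = (24858 + 49)*(4*67 + 27963) = 24907*(268 + 27963) = 24907*28231 = 703149517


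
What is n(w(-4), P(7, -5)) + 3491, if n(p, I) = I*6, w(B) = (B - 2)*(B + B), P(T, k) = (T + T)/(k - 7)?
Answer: 3484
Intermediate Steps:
P(T, k) = 2*T/(-7 + k) (P(T, k) = (2*T)/(-7 + k) = 2*T/(-7 + k))
w(B) = 2*B*(-2 + B) (w(B) = (-2 + B)*(2*B) = 2*B*(-2 + B))
n(p, I) = 6*I
n(w(-4), P(7, -5)) + 3491 = 6*(2*7/(-7 - 5)) + 3491 = 6*(2*7/(-12)) + 3491 = 6*(2*7*(-1/12)) + 3491 = 6*(-7/6) + 3491 = -7 + 3491 = 3484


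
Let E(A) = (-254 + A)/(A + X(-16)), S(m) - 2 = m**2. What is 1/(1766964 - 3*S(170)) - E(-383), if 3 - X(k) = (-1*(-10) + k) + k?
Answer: -267580997/150383091 ≈ -1.7793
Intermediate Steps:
X(k) = -7 - 2*k (X(k) = 3 - ((-1*(-10) + k) + k) = 3 - ((10 + k) + k) = 3 - (10 + 2*k) = 3 + (-10 - 2*k) = -7 - 2*k)
S(m) = 2 + m**2
E(A) = (-254 + A)/(25 + A) (E(A) = (-254 + A)/(A + (-7 - 2*(-16))) = (-254 + A)/(A + (-7 + 32)) = (-254 + A)/(A + 25) = (-254 + A)/(25 + A))
1/(1766964 - 3*S(170)) - E(-383) = 1/(1766964 - 3*(2 + 170**2)) - (-254 - 383)/(25 - 383) = 1/(1766964 - 3*(2 + 28900)) - (-637)/(-358) = 1/(1766964 - 3*28902) - (-1)*(-637)/358 = 1/(1766964 - 86706) - 1*637/358 = 1/1680258 - 637/358 = -267580997/150383091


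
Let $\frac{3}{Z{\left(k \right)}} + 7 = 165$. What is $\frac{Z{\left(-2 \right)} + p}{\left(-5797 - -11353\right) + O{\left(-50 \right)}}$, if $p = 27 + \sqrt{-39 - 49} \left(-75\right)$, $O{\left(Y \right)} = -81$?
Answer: $\frac{1423}{288350} - \frac{2 i \sqrt{22}}{73} \approx 0.004935 - 0.1285 i$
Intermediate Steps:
$Z{\left(k \right)} = \frac{3}{158}$ ($Z{\left(k \right)} = \frac{3}{-7 + 165} = \frac{3}{158}$)
$p = 27 - 150 i \sqrt{22}$ ($p = 27 + \sqrt{-88} \left(-75\right) = 27 + 2 i \sqrt{22} \left(-75\right) = 27 - 150 i \sqrt{22} \approx 27.0 - 703.56 i$)
$\frac{Z{\left(-2 \right)} + p}{\left(-5797 - -11353\right) + O{\left(-50 \right)}} = \frac{\frac{3}{158} + \left(27 - 150 i \sqrt{22}\right)}{\left(-5797 - -11353\right) - 81} = \frac{\frac{4269}{158} - 150 i \sqrt{22}}{\left(-5797 + 11353\right) - 81} = \frac{\frac{4269}{158} - 150 i \sqrt{22}}{5556 - 81} = \frac{\frac{4269}{158} - 150 i \sqrt{22}}{5475} = \left(\frac{4269}{158} - 150 i \sqrt{22}\right) \frac{1}{5475} = \frac{1423}{288350} - \frac{2 i \sqrt{22}}{73}$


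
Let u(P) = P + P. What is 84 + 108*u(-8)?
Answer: -1644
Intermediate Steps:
u(P) = 2*P
84 + 108*u(-8) = 84 + 108*(2*(-8)) = 84 + 108*(-16) = 84 - 1728 = -1644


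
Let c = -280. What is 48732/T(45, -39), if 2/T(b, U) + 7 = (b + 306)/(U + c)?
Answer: -62961744/319 ≈ -1.9737e+5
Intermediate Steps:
T(b, U) = 2/(-7 + (306 + b)/(-280 + U)) (T(b, U) = 2/(-7 + (b + 306)/(U - 280)) = 2/(-7 + (306 + b)/(-280 + U)))
48732/T(45, -39) = 48732/((2*(-280 - 39)/(2266 + 45 - 7*(-39)))) = 48732/((2*(-319)/(2266 + 45 + 273))) = 48732/((2*(-319)/2584)) = 48732/((2*(1/2584)*(-319))) = 48732/(-319/1292) = 48732*(-1292/319) = -62961744/319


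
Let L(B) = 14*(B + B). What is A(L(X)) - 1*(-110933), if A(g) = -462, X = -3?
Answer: 110471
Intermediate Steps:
L(B) = 28*B (L(B) = 14*(2*B) = 28*B)
A(L(X)) - 1*(-110933) = -462 - 1*(-110933) = -462 + 110933 = 110471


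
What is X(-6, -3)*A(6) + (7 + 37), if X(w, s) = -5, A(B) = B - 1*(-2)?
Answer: 4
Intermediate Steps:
A(B) = 2 + B (A(B) = B + 2 = 2 + B)
X(-6, -3)*A(6) + (7 + 37) = -5*(2 + 6) + (7 + 37) = -5*8 + 44 = -40 + 44 = 4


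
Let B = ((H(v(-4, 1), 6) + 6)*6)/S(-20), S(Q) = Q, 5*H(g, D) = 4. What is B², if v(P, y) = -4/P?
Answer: 2601/625 ≈ 4.1616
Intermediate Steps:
H(g, D) = ⅘ (H(g, D) = (⅕)*4 = ⅘)
B = -51/25 (B = ((⅘ + 6)*6)/(-20) = ((34/5)*6)*(-1/20) = (204/5)*(-1/20) = -51/25 ≈ -2.0400)
B² = (-51/25)² = 2601/625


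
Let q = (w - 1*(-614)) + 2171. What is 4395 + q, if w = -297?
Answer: 6883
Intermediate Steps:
q = 2488 (q = (-297 - 1*(-614)) + 2171 = (-297 + 614) + 2171 = 317 + 2171 = 2488)
4395 + q = 4395 + 2488 = 6883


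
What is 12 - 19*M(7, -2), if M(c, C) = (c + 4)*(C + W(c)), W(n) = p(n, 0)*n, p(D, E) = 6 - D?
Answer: 1893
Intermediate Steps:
W(n) = n*(6 - n) (W(n) = (6 - n)*n = n*(6 - n))
M(c, C) = (4 + c)*(C + c*(6 - c)) (M(c, C) = (c + 4)*(C + c*(6 - c)) = (4 + c)*(C + c*(6 - c)))
12 - 19*M(7, -2) = 12 - 19*(-1*7³ + 2*7² + 4*(-2) + 24*7 - 2*7) = 12 - 19*(-1*343 + 2*49 - 8 + 168 - 14) = 12 - 19*(-343 + 98 - 8 + 168 - 14) = 12 - 19*(-99) = 12 + 1881 = 1893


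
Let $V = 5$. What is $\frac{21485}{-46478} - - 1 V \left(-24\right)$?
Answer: $- \frac{5598845}{46478} \approx -120.46$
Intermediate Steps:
$\frac{21485}{-46478} - - 1 V \left(-24\right) = \frac{21485}{-46478} - - 1 \cdot 5 \left(-24\right) = 21485 \left(- \frac{1}{46478}\right) - \left(-1\right) 5 \left(-24\right) = - \frac{21485}{46478} - \left(-5\right) \left(-24\right) = - \frac{21485}{46478} - 120 = - \frac{5598845}{46478}$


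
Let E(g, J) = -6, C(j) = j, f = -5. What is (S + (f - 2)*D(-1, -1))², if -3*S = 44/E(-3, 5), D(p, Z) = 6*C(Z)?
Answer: 160000/81 ≈ 1975.3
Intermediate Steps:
D(p, Z) = 6*Z
S = 22/9 (S = -44/(3*(-6)) = -44*(-1)/(3*6) = -⅓*(-22/3) = 22/9 ≈ 2.4444)
(S + (f - 2)*D(-1, -1))² = (22/9 + (-5 - 2)*(6*(-1)))² = (22/9 - 7*(-6))² = (22/9 + 42)² = (400/9)² = 160000/81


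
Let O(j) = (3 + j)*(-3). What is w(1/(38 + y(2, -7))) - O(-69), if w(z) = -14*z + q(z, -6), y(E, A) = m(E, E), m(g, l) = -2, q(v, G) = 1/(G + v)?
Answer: -768413/3870 ≈ -198.56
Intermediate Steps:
O(j) = -9 - 3*j
y(E, A) = -2
w(z) = 1/(-6 + z) - 14*z (w(z) = -14*z + 1/(-6 + z) = 1/(-6 + z) - 14*z)
w(1/(38 + y(2, -7))) - O(-69) = (1 - 14*(-6 + 1/(38 - 2))/(38 - 2))/(-6 + 1/(38 - 2)) - (-9 - 3*(-69)) = (1 - 14*(-6 + 1/36)/36)/(-6 + 1/36) - (-9 + 207) = (1 - 14*1/36*(-6 + 1/36))/(-6 + 1/36) - 1*198 = (1 - 14*1/36*(-215/36))/(-215/36) - 198 = -36*(1 + 1505/648)/215 - 198 = -36/215*2153/648 - 198 = -2153/3870 - 198 = -768413/3870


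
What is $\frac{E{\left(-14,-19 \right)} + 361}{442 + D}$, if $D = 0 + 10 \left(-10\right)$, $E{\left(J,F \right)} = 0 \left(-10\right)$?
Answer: $\frac{19}{18} \approx 1.0556$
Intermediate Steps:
$E{\left(J,F \right)} = 0$
$D = -100$ ($D = 0 - 100 = -100$)
$\frac{E{\left(-14,-19 \right)} + 361}{442 + D} = \frac{0 + 361}{442 - 100} = \frac{361}{342} = 361 \cdot \frac{1}{342} = \frac{19}{18}$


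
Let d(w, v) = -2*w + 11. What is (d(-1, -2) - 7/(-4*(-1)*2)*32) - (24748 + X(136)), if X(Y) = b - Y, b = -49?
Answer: -24578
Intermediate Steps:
d(w, v) = 11 - 2*w
X(Y) = -49 - Y
(d(-1, -2) - 7/(-4*(-1)*2)*32) - (24748 + X(136)) = ((11 - 2*(-1)) - 7/(-4*(-1)*2)*32) - (24748 + (-49 - 1*136)) = ((11 + 2) - 7/(4*2)*32) - (24748 + (-49 - 136)) = (13 - 7/8*32) - (24748 - 185) = (13 - 7*⅛*32) - 1*24563 = (13 - 7/8*32) - 24563 = (13 - 28) - 24563 = -15 - 24563 = -24578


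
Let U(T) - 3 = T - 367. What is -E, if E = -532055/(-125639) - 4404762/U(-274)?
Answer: -276874672004/40078841 ≈ -6908.3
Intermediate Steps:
U(T) = -364 + T (U(T) = 3 + (T - 367) = 3 + (-367 + T) = -364 + T)
E = 276874672004/40078841 (E = -532055/(-125639) - 4404762/(-364 - 274) = -532055*(-1/125639) - 4404762/(-638) = 532055/125639 - 4404762*(-1/638) = 532055/125639 + 2202381/319 = 276874672004/40078841 ≈ 6908.3)
-E = -1*276874672004/40078841 = -276874672004/40078841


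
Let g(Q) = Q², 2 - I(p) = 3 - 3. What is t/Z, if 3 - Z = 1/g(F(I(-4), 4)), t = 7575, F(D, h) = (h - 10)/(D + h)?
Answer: 7575/2 ≈ 3787.5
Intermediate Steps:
I(p) = 2 (I(p) = 2 - (3 - 3) = 2 - 1*0 = 2 + 0 = 2)
F(D, h) = (-10 + h)/(D + h)
Z = 2 (Z = 3 - 1/(((-10 + 4)/(2 + 4))²) = 3 - 1/((-6/6)²) = 3 - 1/(((⅙)*(-6))²) = 3 - 1/((-1)²) = 3 - 1/1 = 3 - 1*1 = 3 - 1 = 2)
t/Z = 7575/2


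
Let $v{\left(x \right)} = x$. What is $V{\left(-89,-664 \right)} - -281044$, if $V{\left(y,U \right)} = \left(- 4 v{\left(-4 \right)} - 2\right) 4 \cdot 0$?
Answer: $281044$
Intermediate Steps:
$V{\left(y,U \right)} = 0$ ($V{\left(y,U \right)} = \left(\left(-4\right) \left(-4\right) - 2\right) 4 \cdot 0 = \left(16 - 2\right) 4 \cdot 0 = 14 \cdot 4 \cdot 0 = 56 \cdot 0 = 0$)
$V{\left(-89,-664 \right)} - -281044 = 0 - -281044 = 0 + 281044 = 281044$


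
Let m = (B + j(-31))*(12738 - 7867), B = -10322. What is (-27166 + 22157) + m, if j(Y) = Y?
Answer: -50434472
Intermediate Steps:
m = -50429463 (m = (-10322 - 31)*(12738 - 7867) = -10353*4871 = -50429463)
(-27166 + 22157) + m = (-27166 + 22157) - 50429463 = -5009 - 50429463 = -50434472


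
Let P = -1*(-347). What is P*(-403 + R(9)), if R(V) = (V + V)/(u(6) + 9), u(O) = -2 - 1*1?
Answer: -138800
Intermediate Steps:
P = 347
u(O) = -3 (u(O) = -2 - 1 = -3)
R(V) = V/3 (R(V) = (V + V)/(-3 + 9) = (2*V)/6 = (2*V)*(1/6) = V/3)
P*(-403 + R(9)) = 347*(-403 + (1/3)*9) = 347*(-403 + 3) = 347*(-400) = -138800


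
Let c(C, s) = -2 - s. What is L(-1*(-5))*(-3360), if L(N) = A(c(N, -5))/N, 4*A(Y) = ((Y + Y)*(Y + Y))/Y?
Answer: -2016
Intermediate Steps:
A(Y) = Y (A(Y) = (((Y + Y)*(Y + Y))/Y)/4 = (((2*Y)*(2*Y))/Y)/4 = ((4*Y**2)/Y)/4 = (4*Y)/4 = Y)
L(N) = 3/N (L(N) = (-2 - 1*(-5))/N = (-2 + 5)/N = 3/N)
L(-1*(-5))*(-3360) = (3/((-1*(-5))))*(-3360) = (3/5)*(-3360) = -2016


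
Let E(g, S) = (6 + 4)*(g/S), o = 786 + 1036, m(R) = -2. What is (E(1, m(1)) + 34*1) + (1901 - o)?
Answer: 108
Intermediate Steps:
o = 1822
E(g, S) = 10*g/S (E(g, S) = 10*(g/S) = 10*g/S)
(E(1, m(1)) + 34*1) + (1901 - o) = (10*1/(-2) + 34*1) + (1901 - 1*1822) = (10*1*(-1/2) + 34) + (1901 - 1822) = (-5 + 34) + 79 = 29 + 79 = 108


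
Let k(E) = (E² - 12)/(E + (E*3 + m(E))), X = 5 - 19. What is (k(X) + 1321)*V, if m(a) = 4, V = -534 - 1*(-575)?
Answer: 702207/13 ≈ 54016.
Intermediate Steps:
V = 41 (V = -534 + 575 = 41)
X = -14
k(E) = (-12 + E²)/(4 + 4*E) (k(E) = (E² - 12)/(E + (E*3 + 4)) = (-12 + E²)/(E + (3*E + 4)) = (-12 + E²)/(E + (4 + 3*E)) = (-12 + E²)/(4 + 4*E))
(k(X) + 1321)*V = ((-12 + (-14)²)/(4*(1 - 14)) + 1321)*41 = ((¼)*(-12 + 196)/(-13) + 1321)*41 = ((¼)*(-1/13)*184 + 1321)*41 = (-46/13 + 1321)*41 = (17127/13)*41 = 702207/13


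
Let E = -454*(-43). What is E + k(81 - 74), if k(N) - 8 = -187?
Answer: 19343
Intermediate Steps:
k(N) = -179 (k(N) = 8 - 187 = -179)
E = 19522
E + k(81 - 74) = 19522 - 179 = 19343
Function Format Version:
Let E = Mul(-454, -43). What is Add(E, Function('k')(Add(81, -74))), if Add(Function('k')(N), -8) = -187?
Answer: 19343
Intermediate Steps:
Function('k')(N) = -179 (Function('k')(N) = Add(8, -187) = -179)
E = 19522
Add(E, Function('k')(Add(81, -74))) = Add(19522, -179) = 19343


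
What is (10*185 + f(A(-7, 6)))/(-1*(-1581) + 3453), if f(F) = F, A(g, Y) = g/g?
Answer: 617/1678 ≈ 0.36770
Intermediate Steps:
A(g, Y) = 1
(10*185 + f(A(-7, 6)))/(-1*(-1581) + 3453) = (10*185 + 1)/(-1*(-1581) + 3453) = (1850 + 1)/(1581 + 3453) = 1851/5034 = 1851*(1/5034) = 617/1678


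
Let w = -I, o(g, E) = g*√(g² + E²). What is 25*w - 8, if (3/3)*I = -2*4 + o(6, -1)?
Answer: 192 - 150*√37 ≈ -720.41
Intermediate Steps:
o(g, E) = g*√(E² + g²)
I = -8 + 6*√37 (I = -2*4 + 6*√((-1)² + 6²) = -8 + 6*√(1 + 36) = -8 + 6*√37 ≈ 28.497)
w = 8 - 6*√37 (w = -(-8 + 6*√37) = 8 - 6*√37 ≈ -28.497)
25*w - 8 = 25*(8 - 6*√37) - 8 = (200 - 150*√37) - 8 = 192 - 150*√37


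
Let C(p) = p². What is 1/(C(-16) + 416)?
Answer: 1/672 ≈ 0.0014881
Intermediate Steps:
1/(C(-16) + 416) = 1/((-16)² + 416) = 1/(256 + 416) = 1/672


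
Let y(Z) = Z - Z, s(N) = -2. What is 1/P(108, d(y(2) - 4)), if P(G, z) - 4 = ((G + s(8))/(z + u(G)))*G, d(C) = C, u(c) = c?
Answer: 13/1483 ≈ 0.0087660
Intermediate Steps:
y(Z) = 0
P(G, z) = 4 + G*(-2 + G)/(G + z) (P(G, z) = 4 + ((G - 2)/(z + G))*G = 4 + ((-2 + G)/(G + z))*G = 4 + G*(-2 + G)/(G + z))
1/P(108, d(y(2) - 4)) = 1/((108**2 + 2*108 + 4*(0 - 4))/(108 + (0 - 4))) = 1/((11664 + 216 + 4*(-4))/(108 - 4)) = 1/((11664 + 216 - 16)/104) = 1/((1/104)*11864) = 1/(1483/13) = 13/1483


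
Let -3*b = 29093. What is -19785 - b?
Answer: -30262/3 ≈ -10087.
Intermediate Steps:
b = -29093/3 (b = -⅓*29093 = -29093/3 ≈ -9697.7)
-19785 - b = -19785 - 1*(-29093/3) = -19785 + 29093/3 = -30262/3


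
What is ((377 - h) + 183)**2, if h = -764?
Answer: 1752976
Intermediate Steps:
((377 - h) + 183)**2 = ((377 - 1*(-764)) + 183)**2 = ((377 + 764) + 183)**2 = (1141 + 183)**2 = 1324**2 = 1752976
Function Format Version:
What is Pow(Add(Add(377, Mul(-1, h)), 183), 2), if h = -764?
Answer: 1752976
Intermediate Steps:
Pow(Add(Add(377, Mul(-1, h)), 183), 2) = Pow(Add(Add(377, Mul(-1, -764)), 183), 2) = Pow(Add(Add(377, 764), 183), 2) = Pow(Add(1141, 183), 2) = Pow(1324, 2) = 1752976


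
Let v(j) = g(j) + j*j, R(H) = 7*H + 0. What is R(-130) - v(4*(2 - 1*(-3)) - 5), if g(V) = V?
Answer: -1150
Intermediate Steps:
R(H) = 7*H
v(j) = j + j² (v(j) = j + j*j = j + j²)
R(-130) - v(4*(2 - 1*(-3)) - 5) = 7*(-130) - (4*(2 - 1*(-3)) - 5)*(1 + (4*(2 - 1*(-3)) - 5)) = -910 - (4*(2 + 3) - 5)*(1 + (4*(2 + 3) - 5)) = -910 - (4*5 - 5)*(1 + (4*5 - 5)) = -910 - (20 - 5)*(1 + (20 - 5)) = -910 - 15*(1 + 15) = -910 - 15*16 = -910 - 1*240 = -910 - 240 = -1150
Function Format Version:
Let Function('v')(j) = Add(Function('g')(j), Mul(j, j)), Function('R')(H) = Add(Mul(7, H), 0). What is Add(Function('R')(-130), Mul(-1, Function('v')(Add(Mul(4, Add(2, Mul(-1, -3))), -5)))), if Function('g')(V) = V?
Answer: -1150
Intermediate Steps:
Function('R')(H) = Mul(7, H)
Function('v')(j) = Add(j, Pow(j, 2)) (Function('v')(j) = Add(j, Mul(j, j)) = Add(j, Pow(j, 2)))
Add(Function('R')(-130), Mul(-1, Function('v')(Add(Mul(4, Add(2, Mul(-1, -3))), -5)))) = Add(Mul(7, -130), Mul(-1, Mul(Add(Mul(4, Add(2, Mul(-1, -3))), -5), Add(1, Add(Mul(4, Add(2, Mul(-1, -3))), -5))))) = Add(-910, Mul(-1, Mul(Add(Mul(4, Add(2, 3)), -5), Add(1, Add(Mul(4, Add(2, 3)), -5))))) = Add(-910, Mul(-1, Mul(Add(Mul(4, 5), -5), Add(1, Add(Mul(4, 5), -5))))) = Add(-910, Mul(-1, Mul(Add(20, -5), Add(1, Add(20, -5))))) = Add(-910, Mul(-1, Mul(15, Add(1, 15)))) = Add(-910, Mul(-1, Mul(15, 16))) = Add(-910, Mul(-1, 240)) = Add(-910, -240) = -1150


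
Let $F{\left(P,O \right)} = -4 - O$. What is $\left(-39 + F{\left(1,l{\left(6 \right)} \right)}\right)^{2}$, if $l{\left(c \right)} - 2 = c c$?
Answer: $6561$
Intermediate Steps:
$l{\left(c \right)} = 2 + c^{2}$ ($l{\left(c \right)} = 2 + c c = 2 + c^{2}$)
$\left(-39 + F{\left(1,l{\left(6 \right)} \right)}\right)^{2} = \left(-39 - 42\right)^{2} = \left(-81\right)^{2} = 6561$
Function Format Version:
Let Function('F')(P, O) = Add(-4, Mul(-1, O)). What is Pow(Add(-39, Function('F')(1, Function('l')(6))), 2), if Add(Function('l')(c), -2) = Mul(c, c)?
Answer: 6561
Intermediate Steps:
Function('l')(c) = Add(2, Pow(c, 2)) (Function('l')(c) = Add(2, Mul(c, c)) = Add(2, Pow(c, 2)))
Pow(Add(-39, Function('F')(1, Function('l')(6))), 2) = Pow(Add(-39, Add(-4, Mul(-1, Add(2, Pow(6, 2))))), 2) = Pow(Add(-39, Add(-4, Mul(-1, Add(2, 36)))), 2) = Pow(Add(-39, Add(-4, Mul(-1, 38))), 2) = Pow(Add(-39, Add(-4, -38)), 2) = Pow(Add(-39, -42), 2) = Pow(-81, 2) = 6561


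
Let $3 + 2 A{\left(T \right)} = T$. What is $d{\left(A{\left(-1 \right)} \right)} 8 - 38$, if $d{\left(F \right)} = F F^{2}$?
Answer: $-102$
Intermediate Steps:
$A{\left(T \right)} = - \frac{3}{2} + \frac{T}{2}$
$d{\left(F \right)} = F^{3}$
$d{\left(A{\left(-1 \right)} \right)} 8 - 38 = \left(- \frac{3}{2} + \frac{1}{2} \left(-1\right)\right)^{3} \cdot 8 - 38 = \left(- \frac{3}{2} - \frac{1}{2}\right)^{3} \cdot 8 - 38 = \left(-2\right)^{3} \cdot 8 - 38 = \left(-8\right) 8 - 38 = -64 - 38 = -102$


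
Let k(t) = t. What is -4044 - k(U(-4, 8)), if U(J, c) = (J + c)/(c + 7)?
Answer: -60664/15 ≈ -4044.3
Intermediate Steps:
U(J, c) = (J + c)/(7 + c)
-4044 - k(U(-4, 8)) = -4044 - (-4 + 8)/(7 + 8) = -4044 - 4/15 = -60664/15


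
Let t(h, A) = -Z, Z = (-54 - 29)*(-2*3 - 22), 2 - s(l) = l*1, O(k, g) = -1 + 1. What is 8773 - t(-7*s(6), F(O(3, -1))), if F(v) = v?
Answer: 11097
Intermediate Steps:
O(k, g) = 0
s(l) = 2 - l
Z = 2324 (Z = -83*(-6 - 22) = -83*(-28) = 2324)
t(h, A) = -2324 (t(h, A) = -1*2324 = -2324)
8773 - t(-7*s(6), F(O(3, -1))) = 8773 - 1*(-2324) = 8773 + 2324 = 11097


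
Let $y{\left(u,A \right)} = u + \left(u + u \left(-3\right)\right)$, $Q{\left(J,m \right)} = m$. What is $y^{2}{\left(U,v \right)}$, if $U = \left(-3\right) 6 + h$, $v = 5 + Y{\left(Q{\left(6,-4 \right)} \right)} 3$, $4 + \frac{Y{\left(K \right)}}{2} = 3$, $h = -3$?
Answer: $441$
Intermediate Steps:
$Y{\left(K \right)} = -2$ ($Y{\left(K \right)} = -8 + 2 \cdot 3 = -8 + 6 = -2$)
$v = -1$ ($v = 5 - 6 = -1$)
$U = -21$ ($U = \left(-3\right) 6 - 3 = -18 - 3 = -21$)
$y{\left(u,A \right)} = - u$ ($y{\left(u,A \right)} = u + \left(u - 3 u\right) = u - 2 u = - u$)
$y^{2}{\left(U,v \right)} = \left(\left(-1\right) \left(-21\right)\right)^{2} = 21^{2} = 441$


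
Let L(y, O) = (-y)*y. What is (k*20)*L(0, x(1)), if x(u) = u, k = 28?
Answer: 0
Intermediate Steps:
L(y, O) = -y**2
(k*20)*L(0, x(1)) = (28*20)*(-1*0**2) = 560*(-1*0) = 560*0 = 0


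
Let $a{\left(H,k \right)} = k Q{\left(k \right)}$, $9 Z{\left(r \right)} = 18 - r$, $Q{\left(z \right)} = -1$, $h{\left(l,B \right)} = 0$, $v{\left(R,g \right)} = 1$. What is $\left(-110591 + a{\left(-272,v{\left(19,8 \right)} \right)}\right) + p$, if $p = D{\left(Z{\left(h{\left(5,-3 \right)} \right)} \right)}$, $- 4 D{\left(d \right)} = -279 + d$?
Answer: $- \frac{442091}{4} \approx -1.1052 \cdot 10^{5}$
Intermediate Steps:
$Z{\left(r \right)} = 2 - \frac{r}{9}$ ($Z{\left(r \right)} = \frac{18 - r}{9} = 2 - \frac{r}{9}$)
$D{\left(d \right)} = \frac{279}{4} - \frac{d}{4}$ ($D{\left(d \right)} = - \frac{-279 + d}{4} = \frac{279}{4} - \frac{d}{4}$)
$a{\left(H,k \right)} = - k$ ($a{\left(H,k \right)} = k \left(-1\right) = - k$)
$p = \frac{277}{4}$ ($p = \frac{279}{4} - \frac{2 - 0}{4} = \frac{279}{4} - \frac{2 + 0}{4} = \frac{279}{4} - \frac{1}{2} = \frac{277}{4} \approx 69.25$)
$\left(-110591 + a{\left(-272,v{\left(19,8 \right)} \right)}\right) + p = \left(-110591 - 1\right) + \frac{277}{4} = -110592 + \frac{277}{4} = - \frac{442091}{4}$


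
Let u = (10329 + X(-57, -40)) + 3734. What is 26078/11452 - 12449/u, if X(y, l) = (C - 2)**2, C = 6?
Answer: 112293107/80616354 ≈ 1.3929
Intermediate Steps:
X(y, l) = 16 (X(y, l) = (6 - 2)**2 = 4**2 = 16)
u = 14079 (u = (10329 + 16) + 3734 = 10345 + 3734 = 14079)
26078/11452 - 12449/u = 26078/11452 - 12449/14079 = 26078*(1/11452) - 12449*1/14079 = 13039/5726 - 12449/14079 = 112293107/80616354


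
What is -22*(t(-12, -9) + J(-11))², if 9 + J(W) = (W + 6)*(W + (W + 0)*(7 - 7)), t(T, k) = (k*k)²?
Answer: -960353878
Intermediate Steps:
t(T, k) = k⁴ (t(T, k) = (k²)² = k⁴)
J(W) = -9 + W*(6 + W) (J(W) = -9 + (W + 6)*(W + (W + 0)*(7 - 7)) = -9 + (6 + W)*(W + W*0) = -9 + (6 + W)*(W + 0) = -9 + (6 + W)*W = -9 + W*(6 + W))
-22*(t(-12, -9) + J(-11))² = -22*((-9)⁴ + (-9 + (-11)² + 6*(-11)))² = -22*(6561 + (-9 + 121 - 66))² = -22*(6561 + 46)² = -22*6607² = -22*43652449 = -960353878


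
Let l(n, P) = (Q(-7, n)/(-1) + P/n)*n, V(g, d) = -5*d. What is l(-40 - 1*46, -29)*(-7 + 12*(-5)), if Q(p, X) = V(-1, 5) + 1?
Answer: 140231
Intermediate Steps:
Q(p, X) = -24 (Q(p, X) = -5*5 + 1 = -25 + 1 = -24)
l(n, P) = n*(24 + P/n) (l(n, P) = (-24/(-1) + P/n)*n = (-24*(-1) + P/n)*n = (24 + P/n)*n = n*(24 + P/n))
l(-40 - 1*46, -29)*(-7 + 12*(-5)) = (-29 + 24*(-40 - 1*46))*(-7 + 12*(-5)) = (-29 + 24*(-40 - 46))*(-7 - 60) = (-29 + 24*(-86))*(-67) = (-29 - 2064)*(-67) = -2093*(-67) = 140231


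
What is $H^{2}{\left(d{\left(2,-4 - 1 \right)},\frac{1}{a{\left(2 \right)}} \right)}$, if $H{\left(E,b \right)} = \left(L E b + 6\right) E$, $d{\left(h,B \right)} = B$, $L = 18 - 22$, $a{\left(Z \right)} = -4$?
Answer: $25$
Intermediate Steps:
$L = -4$
$H{\left(E,b \right)} = E \left(6 - 4 E b\right)$ ($H{\left(E,b \right)} = \left(- 4 E b + 6\right) E = \left(6 - 4 E b\right) E = E \left(6 - 4 E b\right)$)
$H^{2}{\left(d{\left(2,-4 - 1 \right)},\frac{1}{a{\left(2 \right)}} \right)} = \left(2 \left(-4 - 1\right) \left(3 - \frac{2 \left(-4 - 1\right)}{-4}\right)\right)^{2} = \left(2 \left(-5\right) \left(3 - \left(-10\right) \left(- \frac{1}{4}\right)\right)\right)^{2} = \left(2 \left(-5\right) \left(3 - \frac{5}{2}\right)\right)^{2} = \left(2 \left(-5\right) \frac{1}{2}\right)^{2} = \left(-5\right)^{2} = 25$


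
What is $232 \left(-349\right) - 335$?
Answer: $-81303$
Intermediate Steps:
$232 \left(-349\right) - 335 = -80968 - 335 = -81303$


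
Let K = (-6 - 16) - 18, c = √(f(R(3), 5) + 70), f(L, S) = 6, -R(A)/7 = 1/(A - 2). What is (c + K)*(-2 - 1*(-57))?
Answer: -2200 + 110*√19 ≈ -1720.5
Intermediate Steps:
R(A) = -7/(-2 + A) (R(A) = -7/(A - 2) = -7/(-2 + A))
c = 2*√19 (c = √(6 + 70) = √76 = 2*√19 ≈ 8.7178)
K = -40 (K = -22 - 18 = -40)
(c + K)*(-2 - 1*(-57)) = (2*√19 - 40)*(-2 - 1*(-57)) = (-40 + 2*√19)*(-2 + 57) = (-40 + 2*√19)*55 = -2200 + 110*√19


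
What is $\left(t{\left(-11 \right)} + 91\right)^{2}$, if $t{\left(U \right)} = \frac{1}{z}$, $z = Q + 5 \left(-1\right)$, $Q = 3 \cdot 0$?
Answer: $\frac{206116}{25} \approx 8244.6$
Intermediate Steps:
$Q = 0$
$z = -5$ ($z = 0 + 5 \left(-1\right) = 0 - 5 = -5$)
$t{\left(U \right)} = - \frac{1}{5}$ ($t{\left(U \right)} = \frac{1}{-5} = - \frac{1}{5}$)
$\left(t{\left(-11 \right)} + 91\right)^{2} = \left(- \frac{1}{5} + 91\right)^{2} = \left(\frac{454}{5}\right)^{2} = \frac{206116}{25}$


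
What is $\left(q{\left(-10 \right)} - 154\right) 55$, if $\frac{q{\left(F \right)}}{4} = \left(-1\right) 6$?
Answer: $-9790$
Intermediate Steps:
$q{\left(F \right)} = -24$ ($q{\left(F \right)} = 4 \left(\left(-1\right) 6\right) = 4 \left(-6\right) = -24$)
$\left(q{\left(-10 \right)} - 154\right) 55 = \left(-24 - 154\right) 55 = \left(-178\right) 55 = -9790$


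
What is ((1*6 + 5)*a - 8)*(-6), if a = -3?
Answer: 246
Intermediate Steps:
((1*6 + 5)*a - 8)*(-6) = ((1*6 + 5)*(-3) - 8)*(-6) = ((6 + 5)*(-3) - 8)*(-6) = (11*(-3) - 8)*(-6) = (-33 - 8)*(-6) = -41*(-6) = 246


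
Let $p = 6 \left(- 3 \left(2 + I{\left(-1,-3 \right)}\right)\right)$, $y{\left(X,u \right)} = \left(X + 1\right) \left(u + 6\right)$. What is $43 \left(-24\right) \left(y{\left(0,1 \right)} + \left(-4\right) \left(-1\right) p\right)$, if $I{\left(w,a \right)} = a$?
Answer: $-81528$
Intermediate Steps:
$y{\left(X,u \right)} = \left(1 + X\right) \left(6 + u\right)$
$p = 18$ ($p = 6 \left(- 3 \left(2 - 3\right)\right) = 6 \left(\left(-3\right) \left(-1\right)\right) = 6 \cdot 3 = 18$)
$43 \left(-24\right) \left(y{\left(0,1 \right)} + \left(-4\right) \left(-1\right) p\right) = 43 \left(-24\right) \left(\left(6 + 1 + 6 \cdot 0 + 0 \cdot 1\right) + \left(-4\right) \left(-1\right) 18\right) = - 1032 \left(\left(6 + 1 + 0 + 0\right) + 4 \cdot 18\right) = - 1032 \left(7 + 72\right) = \left(-1032\right) 79 = -81528$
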